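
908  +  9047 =9955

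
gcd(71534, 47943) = 761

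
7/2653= 1/379 = 0.00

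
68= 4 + 64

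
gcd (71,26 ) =1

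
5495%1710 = 365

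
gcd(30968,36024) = 632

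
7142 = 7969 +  - 827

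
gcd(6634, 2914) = 62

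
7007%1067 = 605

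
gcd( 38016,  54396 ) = 36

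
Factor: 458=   2^1 * 229^1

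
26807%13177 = 453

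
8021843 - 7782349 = 239494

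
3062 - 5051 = -1989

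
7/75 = 7/75 = 0.09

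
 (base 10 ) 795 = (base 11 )663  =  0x31B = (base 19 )23g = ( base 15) 380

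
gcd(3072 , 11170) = 2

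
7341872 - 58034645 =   -  50692773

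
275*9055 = 2490125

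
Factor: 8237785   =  5^1*31^1*53147^1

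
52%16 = 4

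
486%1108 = 486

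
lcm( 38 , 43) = 1634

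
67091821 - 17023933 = 50067888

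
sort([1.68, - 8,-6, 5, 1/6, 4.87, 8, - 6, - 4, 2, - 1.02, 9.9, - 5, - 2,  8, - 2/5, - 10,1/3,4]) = [ - 10, - 8, - 6, - 6, - 5, - 4,  -  2, - 1.02, - 2/5,1/6,1/3, 1.68, 2, 4, 4.87 , 5, 8,8 , 9.9] 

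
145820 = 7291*20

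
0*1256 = 0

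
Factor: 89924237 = 13^1*17^1*109^1 * 3733^1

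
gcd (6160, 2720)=80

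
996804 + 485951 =1482755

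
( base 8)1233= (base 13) 3c4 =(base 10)667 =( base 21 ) 1ag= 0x29B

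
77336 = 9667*8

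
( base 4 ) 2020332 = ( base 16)223E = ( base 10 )8766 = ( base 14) 32A2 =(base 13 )3cb4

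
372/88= 4+5/22 = 4.23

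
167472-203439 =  - 35967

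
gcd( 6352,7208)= 8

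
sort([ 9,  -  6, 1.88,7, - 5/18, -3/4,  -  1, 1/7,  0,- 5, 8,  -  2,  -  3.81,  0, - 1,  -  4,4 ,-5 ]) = [-6,-5, -5, - 4 , - 3.81,-2, - 1, - 1,-3/4,-5/18,  0, 0 , 1/7,  1.88,4,  7, 8, 9]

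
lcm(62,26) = 806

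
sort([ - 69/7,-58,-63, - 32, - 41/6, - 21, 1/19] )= [  -  63, - 58, - 32,-21, - 69/7, - 41/6, 1/19 ]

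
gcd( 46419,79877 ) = 1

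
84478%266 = 156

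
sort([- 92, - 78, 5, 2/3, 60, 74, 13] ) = [ - 92,-78, 2/3,  5, 13,60, 74]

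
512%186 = 140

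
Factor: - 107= - 107^1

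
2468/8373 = 2468/8373 = 0.29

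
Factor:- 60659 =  - 60659^1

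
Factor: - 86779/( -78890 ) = 11/10 = 2^( - 1 )*5^(-1)*11^1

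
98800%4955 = 4655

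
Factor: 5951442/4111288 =2^(  -  2 )*3^1*7^2*31^1*787^( - 1) = 4557/3148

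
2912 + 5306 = 8218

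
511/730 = 7/10= 0.70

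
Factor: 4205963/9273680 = 2^( - 4 ) * 5^( - 1) * 13^( - 1)*37^( - 1 ) *179^1 * 241^(-1)*23497^1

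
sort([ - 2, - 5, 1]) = [ - 5,-2, 1]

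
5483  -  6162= - 679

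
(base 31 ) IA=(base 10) 568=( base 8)1070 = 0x238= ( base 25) MI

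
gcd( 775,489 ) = 1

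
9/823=9/823 = 0.01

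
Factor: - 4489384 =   -  2^3*561173^1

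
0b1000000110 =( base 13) 30b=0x206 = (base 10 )518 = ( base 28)ie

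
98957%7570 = 547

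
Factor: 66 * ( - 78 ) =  - 5148 = - 2^2*3^2 * 11^1*13^1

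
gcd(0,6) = 6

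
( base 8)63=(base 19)2d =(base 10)51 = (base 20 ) 2B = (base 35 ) 1G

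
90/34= 2 + 11/17=2.65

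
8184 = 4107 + 4077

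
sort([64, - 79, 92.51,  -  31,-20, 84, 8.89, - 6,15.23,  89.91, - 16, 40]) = [ -79,- 31, - 20,-16,-6, 8.89,15.23 , 40, 64 , 84, 89.91, 92.51]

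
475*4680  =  2223000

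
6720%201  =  87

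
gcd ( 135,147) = 3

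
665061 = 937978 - 272917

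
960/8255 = 192/1651= 0.12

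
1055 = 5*211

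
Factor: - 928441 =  - 23^1 * 37^1 * 1091^1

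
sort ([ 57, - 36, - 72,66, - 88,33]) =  [ - 88, - 72,  -  36,33,57, 66]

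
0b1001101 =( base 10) 77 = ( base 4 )1031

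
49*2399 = 117551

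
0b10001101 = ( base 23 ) 63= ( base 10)141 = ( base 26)5b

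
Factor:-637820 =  - 2^2*5^1*31891^1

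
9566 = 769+8797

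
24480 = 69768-45288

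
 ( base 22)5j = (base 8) 201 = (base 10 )129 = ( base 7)243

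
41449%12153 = 4990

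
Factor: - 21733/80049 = -3^(-1)*103^1 * 211^1 * 26683^( - 1 ) 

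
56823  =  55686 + 1137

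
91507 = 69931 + 21576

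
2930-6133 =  - 3203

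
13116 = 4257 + 8859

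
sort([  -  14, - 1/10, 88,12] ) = [ - 14, - 1/10, 12,88 ] 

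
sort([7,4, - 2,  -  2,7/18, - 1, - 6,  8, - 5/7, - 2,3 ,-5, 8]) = [  -  6, - 5, - 2, - 2  , -2, - 1, - 5/7,7/18, 3, 4,7, 8, 8 ] 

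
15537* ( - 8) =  - 124296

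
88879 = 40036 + 48843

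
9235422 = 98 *94239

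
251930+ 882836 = 1134766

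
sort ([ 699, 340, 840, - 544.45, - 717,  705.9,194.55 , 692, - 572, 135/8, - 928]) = [ - 928,  -  717,-572, - 544.45, 135/8, 194.55,340,  692 , 699,  705.9 , 840]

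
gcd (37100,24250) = 50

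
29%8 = 5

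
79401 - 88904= - 9503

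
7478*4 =29912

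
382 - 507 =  - 125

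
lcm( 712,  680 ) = 60520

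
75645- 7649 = 67996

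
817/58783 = 817/58783 = 0.01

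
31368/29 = 1081+19/29 = 1081.66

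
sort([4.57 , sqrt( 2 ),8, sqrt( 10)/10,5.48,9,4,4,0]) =[ 0,sqrt ( 10 )/10 , sqrt( 2),4 , 4 , 4.57,5.48 , 8 , 9] 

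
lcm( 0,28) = 0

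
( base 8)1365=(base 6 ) 3301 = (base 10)757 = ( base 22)1c9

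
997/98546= 997/98546 = 0.01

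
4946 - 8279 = -3333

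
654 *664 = 434256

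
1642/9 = 1642/9 =182.44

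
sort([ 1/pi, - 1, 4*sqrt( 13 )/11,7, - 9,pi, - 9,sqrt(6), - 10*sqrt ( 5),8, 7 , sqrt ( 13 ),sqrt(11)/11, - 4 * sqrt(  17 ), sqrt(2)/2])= [ - 10*sqrt( 5), -4*sqrt ( 17), - 9, - 9, - 1,sqrt (11 )/11 , 1/pi,sqrt( 2)/2,4*sqrt(13) /11,sqrt( 6 ),pi,sqrt(13),7, 7,8]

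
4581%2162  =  257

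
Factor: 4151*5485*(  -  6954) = -158330306190 = -  2^1*3^1*5^1*7^1*19^1*61^1*593^1 * 1097^1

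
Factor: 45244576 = 2^5*13^1*108761^1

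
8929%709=421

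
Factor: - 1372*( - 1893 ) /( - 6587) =-371028/941= - 2^2*3^1*7^2*631^1 * 941^(- 1)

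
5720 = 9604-3884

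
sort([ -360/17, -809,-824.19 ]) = [-824.19, - 809, - 360/17 ]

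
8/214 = 4/107=0.04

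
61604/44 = 15401/11  =  1400.09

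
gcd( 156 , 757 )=1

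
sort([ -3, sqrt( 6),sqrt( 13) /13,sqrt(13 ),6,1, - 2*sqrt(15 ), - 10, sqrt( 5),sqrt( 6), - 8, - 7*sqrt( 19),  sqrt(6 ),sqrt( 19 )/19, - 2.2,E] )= [-7*sqrt(19 ), - 10, - 8, -2*sqrt(15 ),-3, - 2.2 , sqrt(19 )/19 , sqrt( 13) /13,1,sqrt(5),  sqrt(  6), sqrt(6),sqrt(6),E, sqrt( 13),6 ] 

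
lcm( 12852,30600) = 642600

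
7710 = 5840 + 1870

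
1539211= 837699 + 701512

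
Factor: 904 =2^3 * 113^1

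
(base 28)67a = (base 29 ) 5o9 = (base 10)4910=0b1001100101110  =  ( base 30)5dk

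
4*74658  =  298632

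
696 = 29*24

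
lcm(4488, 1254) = 85272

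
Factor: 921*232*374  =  2^4*3^1*11^1 *17^1*29^1*307^1 = 79913328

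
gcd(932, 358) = 2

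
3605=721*5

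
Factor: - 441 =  - 3^2*7^2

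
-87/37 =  - 3 + 24/37 =- 2.35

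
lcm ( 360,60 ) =360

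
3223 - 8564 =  - 5341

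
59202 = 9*6578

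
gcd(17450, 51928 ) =2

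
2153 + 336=2489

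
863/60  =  863/60 = 14.38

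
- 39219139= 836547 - 40055686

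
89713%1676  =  885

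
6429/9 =2143/3   =  714.33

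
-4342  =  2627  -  6969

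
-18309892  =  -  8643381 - 9666511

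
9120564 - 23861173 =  - 14740609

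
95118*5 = 475590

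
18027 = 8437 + 9590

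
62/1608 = 31/804 = 0.04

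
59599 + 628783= 688382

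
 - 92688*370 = - 34294560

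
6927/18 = 2309/6 = 384.83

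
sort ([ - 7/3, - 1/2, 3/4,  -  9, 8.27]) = [ - 9, - 7/3, - 1/2 , 3/4,8.27]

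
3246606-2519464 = 727142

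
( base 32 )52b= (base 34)4GR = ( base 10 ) 5195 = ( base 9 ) 7112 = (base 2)1010001001011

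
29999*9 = 269991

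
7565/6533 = 1 + 1032/6533 = 1.16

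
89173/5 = 89173/5 = 17834.60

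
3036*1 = 3036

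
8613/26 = 8613/26= 331.27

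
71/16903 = 71/16903 =0.00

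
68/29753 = 68/29753= 0.00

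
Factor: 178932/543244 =3^1 * 37^1*337^(-1) = 111/337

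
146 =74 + 72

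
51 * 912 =46512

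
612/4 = 153 = 153.00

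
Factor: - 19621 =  - 7^1 * 2803^1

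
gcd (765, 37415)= 5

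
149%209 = 149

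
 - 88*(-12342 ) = 1086096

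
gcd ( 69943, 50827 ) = 1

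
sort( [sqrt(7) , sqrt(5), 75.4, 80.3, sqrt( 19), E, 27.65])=[ sqrt( 5), sqrt( 7), E, sqrt(19), 27.65, 75.4  ,  80.3] 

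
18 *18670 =336060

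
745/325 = 2 + 19/65 = 2.29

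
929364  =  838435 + 90929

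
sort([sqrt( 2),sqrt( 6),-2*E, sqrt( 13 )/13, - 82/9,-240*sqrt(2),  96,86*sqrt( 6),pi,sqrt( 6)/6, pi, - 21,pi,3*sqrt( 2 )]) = [ - 240*sqrt( 2 ),-21 , - 82/9, - 2*E,sqrt (13 ) /13,sqrt(6)/6,  sqrt(2),sqrt( 6 ) , pi,pi,pi, 3*sqrt( 2), 96,86*sqrt( 6)]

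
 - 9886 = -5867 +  - 4019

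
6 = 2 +4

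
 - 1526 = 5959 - 7485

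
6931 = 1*6931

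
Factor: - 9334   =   - 2^1*13^1*359^1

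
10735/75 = 2147/15 = 143.13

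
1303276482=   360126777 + 943149705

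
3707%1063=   518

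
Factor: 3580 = 2^2*5^1*179^1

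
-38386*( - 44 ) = 1688984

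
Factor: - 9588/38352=-1/4 = - 2^( - 2)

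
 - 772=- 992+220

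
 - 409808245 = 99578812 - 509387057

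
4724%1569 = 17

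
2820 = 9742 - 6922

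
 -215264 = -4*53816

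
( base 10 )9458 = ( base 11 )7119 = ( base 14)3638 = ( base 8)22362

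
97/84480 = 97/84480 = 0.00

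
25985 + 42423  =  68408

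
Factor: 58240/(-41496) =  - 2^4*3^(-1 ) * 5^1*19^( - 1)= - 80/57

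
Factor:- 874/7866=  - 3^(-2)= - 1/9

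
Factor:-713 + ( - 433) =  - 1146 = - 2^1*3^1*191^1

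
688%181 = 145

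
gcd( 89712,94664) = 8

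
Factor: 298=2^1*149^1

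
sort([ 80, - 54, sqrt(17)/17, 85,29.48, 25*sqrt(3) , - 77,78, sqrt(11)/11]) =[ - 77, - 54,sqrt( 17 ) /17,sqrt(11 )/11,29.48,25*sqrt(3), 78,80,85]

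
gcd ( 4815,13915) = 5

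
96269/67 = 96269/67 = 1436.85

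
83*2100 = 174300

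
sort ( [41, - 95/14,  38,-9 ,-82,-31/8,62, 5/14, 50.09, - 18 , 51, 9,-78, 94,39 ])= [-82, - 78,-18, -9, -95/14, - 31/8, 5/14, 9, 38,  39,  41, 50.09,51 , 62, 94]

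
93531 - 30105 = 63426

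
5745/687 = 1915/229 = 8.36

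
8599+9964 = 18563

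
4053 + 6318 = 10371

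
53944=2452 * 22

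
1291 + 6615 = 7906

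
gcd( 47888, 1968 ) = 656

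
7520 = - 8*( - 940 ) 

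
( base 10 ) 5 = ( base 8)5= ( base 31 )5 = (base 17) 5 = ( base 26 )5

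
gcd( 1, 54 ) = 1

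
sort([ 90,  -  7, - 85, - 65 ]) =[-85, - 65,-7, 90 ] 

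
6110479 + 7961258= 14071737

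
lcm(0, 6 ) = 0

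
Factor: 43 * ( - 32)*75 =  - 2^5*3^1*5^2* 43^1   =  - 103200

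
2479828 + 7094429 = 9574257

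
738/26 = 369/13  =  28.38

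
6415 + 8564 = 14979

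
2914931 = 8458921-5543990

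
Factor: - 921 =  - 3^1*307^1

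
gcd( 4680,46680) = 120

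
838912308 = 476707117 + 362205191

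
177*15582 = 2758014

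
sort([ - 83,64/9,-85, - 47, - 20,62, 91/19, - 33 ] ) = [ - 85, - 83,-47, - 33, - 20, 91/19,64/9, 62] 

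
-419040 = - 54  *7760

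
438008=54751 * 8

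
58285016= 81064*719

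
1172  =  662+510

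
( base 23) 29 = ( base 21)2d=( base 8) 67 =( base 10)55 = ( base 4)313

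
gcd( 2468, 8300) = 4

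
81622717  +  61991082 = 143613799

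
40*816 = 32640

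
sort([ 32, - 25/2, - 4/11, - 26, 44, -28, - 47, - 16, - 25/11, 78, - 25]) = [-47, - 28,-26, - 25,-16, - 25/2,-25/11, - 4/11, 32,44, 78] 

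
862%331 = 200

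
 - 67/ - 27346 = 67/27346 = 0.00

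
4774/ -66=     -  73 + 2/3=- 72.33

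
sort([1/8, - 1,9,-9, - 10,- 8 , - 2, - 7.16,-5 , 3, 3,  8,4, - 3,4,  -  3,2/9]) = [-10, - 9, - 8, - 7.16,-5 ,  -  3, - 3, - 2, - 1,  1/8 , 2/9,3,  3, 4,  4, 8,9] 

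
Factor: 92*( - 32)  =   - 2944 = - 2^7*23^1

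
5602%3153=2449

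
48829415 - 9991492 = 38837923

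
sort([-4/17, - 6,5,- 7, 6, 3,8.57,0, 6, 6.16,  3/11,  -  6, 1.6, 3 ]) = [ - 7, - 6, - 6 , - 4/17, 0,3/11,1.6,3, 3 , 5, 6,6, 6.16 , 8.57]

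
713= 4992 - 4279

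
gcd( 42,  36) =6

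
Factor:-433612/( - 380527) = 2^2 * 7^(  -  1)*43^1*2521^1*54361^( - 1)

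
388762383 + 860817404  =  1249579787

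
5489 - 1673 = 3816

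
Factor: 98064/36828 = 908/341 = 2^2*11^ ( - 1)*31^( - 1) * 227^1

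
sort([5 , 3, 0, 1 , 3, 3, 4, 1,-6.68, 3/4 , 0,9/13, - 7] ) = [ - 7, - 6.68,0,  0, 9/13, 3/4,  1,1 , 3,  3,  3,4, 5]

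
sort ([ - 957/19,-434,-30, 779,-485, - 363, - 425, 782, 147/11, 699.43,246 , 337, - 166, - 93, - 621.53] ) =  [-621.53,-485, - 434,-425, - 363,  -  166, - 93, - 957/19, - 30,147/11 , 246,337, 699.43,779, 782]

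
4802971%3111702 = 1691269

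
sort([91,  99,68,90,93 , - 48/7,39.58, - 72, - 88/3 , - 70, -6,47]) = [ - 72, - 70,  -  88/3,-48/7,- 6,39.58,47 , 68 , 90 , 91, 93,  99]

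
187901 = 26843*7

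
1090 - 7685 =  - 6595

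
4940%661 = 313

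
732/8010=122/1335 = 0.09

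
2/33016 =1/16508 =0.00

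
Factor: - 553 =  - 7^1 *79^1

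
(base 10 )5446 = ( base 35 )4FL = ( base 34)4o6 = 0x1546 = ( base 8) 12506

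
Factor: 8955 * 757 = 6778935 =3^2*5^1 * 199^1*757^1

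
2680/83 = 2680/83=32.29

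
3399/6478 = 3399/6478 = 0.52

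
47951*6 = 287706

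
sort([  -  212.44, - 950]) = [ - 950, - 212.44]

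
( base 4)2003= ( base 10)131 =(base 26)51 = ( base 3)11212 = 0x83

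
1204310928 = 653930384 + 550380544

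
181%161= 20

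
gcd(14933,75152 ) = 1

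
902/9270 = 451/4635 = 0.10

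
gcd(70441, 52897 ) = 1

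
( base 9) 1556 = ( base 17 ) 41C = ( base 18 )3BF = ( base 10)1185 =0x4a1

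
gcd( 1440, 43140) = 60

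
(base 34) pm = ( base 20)23c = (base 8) 1550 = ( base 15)3D2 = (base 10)872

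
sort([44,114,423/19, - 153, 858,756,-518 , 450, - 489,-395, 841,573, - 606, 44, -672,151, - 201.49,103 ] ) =[  -  672, - 606  ,- 518, - 489, - 395, - 201.49, - 153,423/19,44,44, 103,114,151,450,573, 756,841,858 ] 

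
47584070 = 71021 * 670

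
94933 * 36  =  3417588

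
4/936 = 1/234  =  0.00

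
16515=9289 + 7226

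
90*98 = 8820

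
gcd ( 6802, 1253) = 179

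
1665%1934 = 1665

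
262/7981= 262/7981= 0.03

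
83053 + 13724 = 96777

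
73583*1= 73583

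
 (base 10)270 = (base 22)c6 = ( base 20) da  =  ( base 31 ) 8M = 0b100001110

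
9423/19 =9423/19= 495.95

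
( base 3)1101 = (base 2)100101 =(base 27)1a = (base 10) 37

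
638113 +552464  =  1190577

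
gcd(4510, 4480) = 10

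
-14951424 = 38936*( - 384)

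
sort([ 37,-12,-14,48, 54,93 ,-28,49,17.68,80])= [ - 28 ,- 14, - 12, 17.68,37,48,  49,54,80,93] 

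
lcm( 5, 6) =30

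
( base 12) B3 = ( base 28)4n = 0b10000111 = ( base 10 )135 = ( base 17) 7g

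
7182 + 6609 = 13791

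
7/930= 7/930=0.01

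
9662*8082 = 78088284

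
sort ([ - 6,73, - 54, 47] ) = [-54 ,-6,47,73]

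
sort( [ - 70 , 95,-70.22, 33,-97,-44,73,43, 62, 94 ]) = [ -97,-70.22,-70, - 44, 33, 43, 62,73,  94,95]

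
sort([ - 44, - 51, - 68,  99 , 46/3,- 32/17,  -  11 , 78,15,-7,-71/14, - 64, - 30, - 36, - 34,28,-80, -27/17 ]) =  [  -  80, - 68, - 64,-51,  -  44, - 36, - 34, - 30, - 11 ,  -  7, - 71/14,  -  32/17, - 27/17 , 15,46/3,28, 78, 99]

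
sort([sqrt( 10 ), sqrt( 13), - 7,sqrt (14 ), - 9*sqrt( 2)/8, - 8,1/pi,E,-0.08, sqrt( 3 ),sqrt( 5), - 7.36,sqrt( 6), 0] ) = [-8,-7.36, - 7,  -  9*sqrt( 2) /8, - 0.08,0 , 1/pi , sqrt( 3), sqrt(5), sqrt( 6),E,sqrt( 10) , sqrt( 13), sqrt( 14 )]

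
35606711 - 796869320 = -761262609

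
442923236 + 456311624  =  899234860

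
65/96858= 65/96858 = 0.00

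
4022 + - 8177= -4155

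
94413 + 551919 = 646332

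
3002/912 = 3 + 7/24 = 3.29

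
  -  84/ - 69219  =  28/23073 = 0.00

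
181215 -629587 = - 448372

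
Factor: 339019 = 347^1*977^1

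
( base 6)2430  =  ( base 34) hg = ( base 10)594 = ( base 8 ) 1122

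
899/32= 28 + 3/32 = 28.09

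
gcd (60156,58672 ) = 4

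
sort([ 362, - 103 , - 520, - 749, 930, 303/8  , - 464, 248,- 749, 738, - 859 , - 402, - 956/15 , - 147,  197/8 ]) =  [ - 859 , - 749, - 749, - 520, - 464, - 402, - 147, - 103, - 956/15, 197/8, 303/8,248 , 362,738, 930] 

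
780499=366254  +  414245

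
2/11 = 2/11 =0.18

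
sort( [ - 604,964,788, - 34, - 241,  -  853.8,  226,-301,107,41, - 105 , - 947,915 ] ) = [-947,-853.8, - 604,-301 , - 241, - 105, - 34,41, 107,226, 788,  915,964]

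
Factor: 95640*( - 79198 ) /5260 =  - 2^2*3^1*7^1*263^( - 1 )*797^1*5657^1 = - 378724836/263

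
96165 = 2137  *45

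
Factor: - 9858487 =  - 17^1*59^1*9829^1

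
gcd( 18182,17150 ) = 2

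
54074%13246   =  1090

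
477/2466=53/274= 0.19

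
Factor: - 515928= - 2^3*3^1*7^1*37^1*83^1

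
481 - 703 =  - 222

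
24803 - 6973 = 17830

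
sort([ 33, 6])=[6,33 ] 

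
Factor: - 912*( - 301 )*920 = 2^7*3^1*5^1*7^1*19^1*23^1*43^1 = 252551040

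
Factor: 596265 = 3^1 * 5^1*127^1*313^1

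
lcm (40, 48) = 240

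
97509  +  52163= 149672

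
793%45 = 28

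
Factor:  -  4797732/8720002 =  - 2^1*3^1*83^1*4817^1*4360001^( - 1 ) = - 2398866/4360001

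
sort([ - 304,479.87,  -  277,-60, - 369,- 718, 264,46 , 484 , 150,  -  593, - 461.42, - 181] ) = [ - 718, - 593, - 461.42,  -  369, - 304, - 277, - 181, - 60, 46, 150 , 264,  479.87,484]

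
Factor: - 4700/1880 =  - 5/2=-2^( - 1)*5^1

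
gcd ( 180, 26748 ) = 36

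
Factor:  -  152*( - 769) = 116888 = 2^3 *19^1 * 769^1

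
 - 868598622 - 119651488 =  - 988250110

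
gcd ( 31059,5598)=9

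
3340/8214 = 1670/4107 = 0.41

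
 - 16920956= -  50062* 338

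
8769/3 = 2923 = 2923.00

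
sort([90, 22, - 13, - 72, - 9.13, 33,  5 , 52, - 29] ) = [ - 72, - 29, - 13, - 9.13, 5, 22,33,  52, 90 ]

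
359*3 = 1077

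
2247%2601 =2247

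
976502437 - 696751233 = 279751204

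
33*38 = 1254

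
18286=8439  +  9847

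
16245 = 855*19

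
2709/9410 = 2709/9410 =0.29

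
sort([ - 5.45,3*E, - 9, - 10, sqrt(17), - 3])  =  [  -  10, - 9, - 5.45, - 3,  sqrt( 17), 3*E]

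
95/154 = 95/154= 0.62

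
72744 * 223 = 16221912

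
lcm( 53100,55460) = 2495700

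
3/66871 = 3/66871 = 0.00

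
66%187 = 66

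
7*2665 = 18655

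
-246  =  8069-8315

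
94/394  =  47/197 = 0.24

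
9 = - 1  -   - 10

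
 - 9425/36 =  -262 + 7/36 = -261.81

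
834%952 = 834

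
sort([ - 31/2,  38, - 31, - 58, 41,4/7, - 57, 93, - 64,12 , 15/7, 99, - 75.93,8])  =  [-75.93, -64, - 58, - 57, - 31, - 31/2, 4/7, 15/7, 8, 12, 38, 41, 93, 99 ] 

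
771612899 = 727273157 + 44339742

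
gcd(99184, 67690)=2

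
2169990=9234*235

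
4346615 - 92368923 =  - 88022308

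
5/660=1/132 = 0.01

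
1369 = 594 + 775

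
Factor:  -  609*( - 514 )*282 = 88273332= 2^2*3^2 * 7^1  *  29^1*47^1*257^1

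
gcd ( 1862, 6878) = 38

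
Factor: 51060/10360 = 69/14 = 2^( - 1 ) * 3^1*7^( - 1)*23^1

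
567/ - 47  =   - 567/47  =  - 12.06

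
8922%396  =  210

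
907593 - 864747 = 42846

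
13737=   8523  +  5214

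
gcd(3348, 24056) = 124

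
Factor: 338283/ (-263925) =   -  5^(-2)*11^1*23^(  -  1)*67^1= -737/575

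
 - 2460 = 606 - 3066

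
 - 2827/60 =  - 2827/60 = - 47.12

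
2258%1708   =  550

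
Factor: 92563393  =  13^1*563^1*12647^1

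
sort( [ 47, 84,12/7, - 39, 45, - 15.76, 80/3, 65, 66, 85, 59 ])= [ - 39, - 15.76, 12/7, 80/3,45, 47,59,  65,  66 , 84, 85]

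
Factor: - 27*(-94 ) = 2538 = 2^1 * 3^3*47^1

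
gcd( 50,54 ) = 2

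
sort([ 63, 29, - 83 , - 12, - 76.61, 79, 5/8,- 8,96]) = [ - 83 ,- 76.61, - 12, - 8,5/8,29,63,79,96 ]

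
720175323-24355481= 695819842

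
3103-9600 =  - 6497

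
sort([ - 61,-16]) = [  -  61 , - 16] 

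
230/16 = 115/8  =  14.38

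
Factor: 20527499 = 20527499^1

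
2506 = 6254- 3748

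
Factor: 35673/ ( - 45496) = -2^(  -  3) *3^1*11^(- 1) * 23^1  =  - 69/88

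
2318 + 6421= 8739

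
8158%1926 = 454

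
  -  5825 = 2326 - 8151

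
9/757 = 9/757=0.01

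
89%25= 14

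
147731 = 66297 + 81434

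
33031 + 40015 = 73046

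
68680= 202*340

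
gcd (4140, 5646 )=6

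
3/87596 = 3/87596 = 0.00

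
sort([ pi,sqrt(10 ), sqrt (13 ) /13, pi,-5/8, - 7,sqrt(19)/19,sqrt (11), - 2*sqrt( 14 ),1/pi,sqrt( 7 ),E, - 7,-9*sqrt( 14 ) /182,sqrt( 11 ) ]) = [ - 2*sqrt( 14 ), - 7, - 7, - 5/8,-9*sqrt (14) /182 , sqrt(19)/19 , sqrt(13)/13,1/pi,  sqrt( 7),E,pi,pi,sqrt(10) , sqrt( 11), sqrt( 11)]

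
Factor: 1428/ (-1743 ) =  - 2^2*17^1* 83^( - 1)= - 68/83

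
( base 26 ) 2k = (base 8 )110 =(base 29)2E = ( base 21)39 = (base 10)72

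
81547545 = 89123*915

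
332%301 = 31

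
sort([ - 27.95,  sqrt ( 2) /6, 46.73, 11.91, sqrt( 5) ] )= [ - 27.95, sqrt(2)/6, sqrt( 5),  11.91, 46.73 ] 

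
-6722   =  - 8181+1459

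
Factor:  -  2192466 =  - 2^1*3^1*365411^1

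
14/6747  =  14/6747 = 0.00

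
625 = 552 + 73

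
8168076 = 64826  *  126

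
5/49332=5/49332=0.00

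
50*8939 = 446950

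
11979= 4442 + 7537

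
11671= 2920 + 8751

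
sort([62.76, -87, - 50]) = [ - 87, - 50, 62.76]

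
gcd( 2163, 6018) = 3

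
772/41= 18 + 34/41 =18.83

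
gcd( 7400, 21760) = 40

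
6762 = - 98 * (  -  69)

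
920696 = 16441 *56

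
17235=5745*3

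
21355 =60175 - 38820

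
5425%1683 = 376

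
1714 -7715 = - 6001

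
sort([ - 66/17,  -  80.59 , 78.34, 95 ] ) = [-80.59, - 66/17, 78.34, 95 ]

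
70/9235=14/1847 = 0.01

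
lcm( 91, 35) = 455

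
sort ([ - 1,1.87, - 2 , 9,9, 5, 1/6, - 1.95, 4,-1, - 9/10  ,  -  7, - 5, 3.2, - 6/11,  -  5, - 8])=[ - 8, - 7, - 5, - 5, - 2, - 1.95, - 1 , - 1, - 9/10, - 6/11, 1/6,  1.87, 3.2,4, 5,  9,9]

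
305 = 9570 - 9265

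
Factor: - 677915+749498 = 3^1*107^1*223^1 = 71583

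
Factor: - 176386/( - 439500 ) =2^ ( - 1)*3^( - 1)*5^( - 3 )*7^1*43^1 = 301/750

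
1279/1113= 1 + 166/1113 = 1.15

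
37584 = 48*783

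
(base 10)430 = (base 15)1DA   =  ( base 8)656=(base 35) CA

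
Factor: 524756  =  2^2 * 17^1*7717^1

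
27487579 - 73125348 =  - 45637769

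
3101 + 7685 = 10786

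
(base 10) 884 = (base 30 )te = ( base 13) 530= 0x374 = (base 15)3de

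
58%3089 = 58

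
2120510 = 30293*70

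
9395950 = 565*16630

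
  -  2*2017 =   -  4034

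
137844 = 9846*14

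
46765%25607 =21158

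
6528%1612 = 80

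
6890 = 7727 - 837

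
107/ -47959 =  - 1 + 47852/47959 = - 0.00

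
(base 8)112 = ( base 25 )2O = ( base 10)74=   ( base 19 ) 3h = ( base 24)32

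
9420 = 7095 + 2325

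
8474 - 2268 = 6206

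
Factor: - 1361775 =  - 3^1*5^2*67^1*271^1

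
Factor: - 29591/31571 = -127^1*131^ (-1)*233^1 *241^( - 1) 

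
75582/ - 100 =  - 756 + 9/50 = - 755.82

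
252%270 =252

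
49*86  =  4214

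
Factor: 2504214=2^1*3^2*139123^1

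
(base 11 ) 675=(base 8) 1450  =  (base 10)808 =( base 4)30220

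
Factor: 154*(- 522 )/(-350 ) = 2^1*3^2*5^ ( - 2)*11^1 * 29^1  =  5742/25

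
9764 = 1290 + 8474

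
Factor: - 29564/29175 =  - 76/75 = - 2^2*3^( - 1)*5^(-2)*19^1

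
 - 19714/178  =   - 111+22/89 = - 110.75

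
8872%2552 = 1216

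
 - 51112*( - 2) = 102224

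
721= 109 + 612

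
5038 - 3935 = 1103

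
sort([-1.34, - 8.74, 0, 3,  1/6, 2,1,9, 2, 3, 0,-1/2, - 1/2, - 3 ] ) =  [ - 8.74, - 3 , - 1.34, - 1/2 , - 1/2, 0, 0, 1/6,1,2,2, 3, 3,  9]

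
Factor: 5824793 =13^1 * 167^1 *2683^1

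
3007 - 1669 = 1338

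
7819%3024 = 1771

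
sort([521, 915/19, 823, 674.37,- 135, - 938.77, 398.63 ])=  [ -938.77, - 135, 915/19, 398.63,521, 674.37,823 ] 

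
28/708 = 7/177 = 0.04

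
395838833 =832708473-436869640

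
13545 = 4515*3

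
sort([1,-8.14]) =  [ - 8.14,1] 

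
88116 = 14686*6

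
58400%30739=27661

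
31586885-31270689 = 316196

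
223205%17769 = 9977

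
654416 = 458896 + 195520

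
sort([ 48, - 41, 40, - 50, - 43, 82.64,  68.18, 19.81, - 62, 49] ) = [ - 62,  -  50, - 43, - 41,19.81,40, 48,49 , 68.18,82.64] 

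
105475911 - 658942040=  - 553466129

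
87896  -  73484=14412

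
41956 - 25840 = 16116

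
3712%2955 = 757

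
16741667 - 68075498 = -51333831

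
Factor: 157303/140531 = 89^(-1)*1579^ ( - 1 ) * 157303^1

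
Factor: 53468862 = 2^1*3^1 * 31^1 * 157^1 * 1831^1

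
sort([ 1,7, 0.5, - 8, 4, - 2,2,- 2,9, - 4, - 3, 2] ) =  [ - 8, - 4, - 3, - 2, - 2, 0.5,1,  2, 2,  4, 7,  9 ] 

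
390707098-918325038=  - 527617940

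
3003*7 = 21021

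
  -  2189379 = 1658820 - 3848199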